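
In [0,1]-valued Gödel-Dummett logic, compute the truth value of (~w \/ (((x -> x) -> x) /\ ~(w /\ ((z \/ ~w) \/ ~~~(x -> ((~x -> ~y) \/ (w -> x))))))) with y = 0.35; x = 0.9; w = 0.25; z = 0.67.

0.00

~w: Gödel ¬ of 0.25 = 0 (operand ≠ 0)
(x -> x): 0.9 ≤ 0.9, so result = 1
((x -> x) -> x): 1 > 0.9, so result = 0.9
~w: Gödel ¬ of 0.25 = 0 (operand ≠ 0)
(z \/ ~w) = max(0.67, 0) = 0.67
~x: Gödel ¬ of 0.9 = 0 (operand ≠ 0)
~y: Gödel ¬ of 0.35 = 0 (operand ≠ 0)
(~x -> ~y): 0 ≤ 0, so result = 1
(w -> x): 0.25 ≤ 0.9, so result = 1
((~x -> ~y) \/ (w -> x)) = max(1, 1) = 1
(x -> ((~x -> ~y) \/ (w -> x))): 0.9 ≤ 1, so result = 1
~(x -> ((~x -> ~y) \/ (w -> x))): Gödel ¬ of 1 = 0 (operand ≠ 0)
~~(x -> ((~x -> ~y) \/ (w -> x))): Gödel ¬ of 0 = 1 (operand is 0)
~~~(x -> ((~x -> ~y) \/ (w -> x))): Gödel ¬ of 1 = 0 (operand ≠ 0)
((z \/ ~w) \/ ~~~(x -> ((~x -> ~y) \/ (w -> x)))) = max(0.67, 0) = 0.67
(w /\ ((z \/ ~w) \/ ~~~(x -> ((~x -> ~y) \/ (w -> x))))) = min(0.25, 0.67) = 0.25
~(w /\ ((z \/ ~w) \/ ~~~(x -> ((~x -> ~y) \/ (w -> x))))): Gödel ¬ of 0.25 = 0 (operand ≠ 0)
(((x -> x) -> x) /\ ~(w /\ ((z \/ ~w) \/ ~~~(x -> ((~x -> ~y) \/ (w -> x)))))) = min(0.9, 0) = 0
(~w \/ (((x -> x) -> x) /\ ~(w /\ ((z \/ ~w) \/ ~~~(x -> ((~x -> ~y) \/ (w -> x))))))) = max(0, 0) = 0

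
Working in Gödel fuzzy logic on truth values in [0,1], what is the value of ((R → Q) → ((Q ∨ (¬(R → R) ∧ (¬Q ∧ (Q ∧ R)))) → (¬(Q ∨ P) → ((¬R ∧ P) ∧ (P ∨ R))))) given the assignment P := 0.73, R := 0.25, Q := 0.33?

1.00

(R → Q): 0.25 ≤ 0.33, so result = 1
(R → R): 0.25 ≤ 0.25, so result = 1
¬(R → R): Gödel ¬ of 1 = 0 (operand ≠ 0)
¬Q: Gödel ¬ of 0.33 = 0 (operand ≠ 0)
(Q ∧ R) = min(0.33, 0.25) = 0.25
(¬Q ∧ (Q ∧ R)) = min(0, 0.25) = 0
(¬(R → R) ∧ (¬Q ∧ (Q ∧ R))) = min(0, 0) = 0
(Q ∨ (¬(R → R) ∧ (¬Q ∧ (Q ∧ R)))) = max(0.33, 0) = 0.33
(Q ∨ P) = max(0.33, 0.73) = 0.73
¬(Q ∨ P): Gödel ¬ of 0.73 = 0 (operand ≠ 0)
¬R: Gödel ¬ of 0.25 = 0 (operand ≠ 0)
(¬R ∧ P) = min(0, 0.73) = 0
(P ∨ R) = max(0.73, 0.25) = 0.73
((¬R ∧ P) ∧ (P ∨ R)) = min(0, 0.73) = 0
(¬(Q ∨ P) → ((¬R ∧ P) ∧ (P ∨ R))): 0 ≤ 0, so result = 1
((Q ∨ (¬(R → R) ∧ (¬Q ∧ (Q ∧ R)))) → (¬(Q ∨ P) → ((¬R ∧ P) ∧ (P ∨ R)))): 0.33 ≤ 1, so result = 1
((R → Q) → ((Q ∨ (¬(R → R) ∧ (¬Q ∧ (Q ∧ R)))) → (¬(Q ∨ P) → ((¬R ∧ P) ∧ (P ∨ R))))): 1 ≤ 1, so result = 1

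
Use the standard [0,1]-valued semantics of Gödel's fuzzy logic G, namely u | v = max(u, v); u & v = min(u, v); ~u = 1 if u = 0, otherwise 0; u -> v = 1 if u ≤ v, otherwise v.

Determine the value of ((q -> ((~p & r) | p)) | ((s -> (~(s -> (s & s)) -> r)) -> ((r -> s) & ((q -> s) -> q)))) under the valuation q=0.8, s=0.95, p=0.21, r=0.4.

~p: Gödel ¬ of 0.21 = 0 (operand ≠ 0)
(~p & r) = min(0, 0.4) = 0
((~p & r) | p) = max(0, 0.21) = 0.21
(q -> ((~p & r) | p)): 0.8 > 0.21, so result = 0.21
(s & s) = min(0.95, 0.95) = 0.95
(s -> (s & s)): 0.95 ≤ 0.95, so result = 1
~(s -> (s & s)): Gödel ¬ of 1 = 0 (operand ≠ 0)
(~(s -> (s & s)) -> r): 0 ≤ 0.4, so result = 1
(s -> (~(s -> (s & s)) -> r)): 0.95 ≤ 1, so result = 1
(r -> s): 0.4 ≤ 0.95, so result = 1
(q -> s): 0.8 ≤ 0.95, so result = 1
((q -> s) -> q): 1 > 0.8, so result = 0.8
((r -> s) & ((q -> s) -> q)) = min(1, 0.8) = 0.8
((s -> (~(s -> (s & s)) -> r)) -> ((r -> s) & ((q -> s) -> q))): 1 > 0.8, so result = 0.8
((q -> ((~p & r) | p)) | ((s -> (~(s -> (s & s)) -> r)) -> ((r -> s) & ((q -> s) -> q)))) = max(0.21, 0.8) = 0.8

0.80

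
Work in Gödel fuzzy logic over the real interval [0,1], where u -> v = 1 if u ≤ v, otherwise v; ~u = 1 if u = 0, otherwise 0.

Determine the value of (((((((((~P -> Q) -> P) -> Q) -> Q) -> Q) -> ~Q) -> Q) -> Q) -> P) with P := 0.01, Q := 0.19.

~P: Gödel ¬ of 0.01 = 0 (operand ≠ 0)
(~P -> Q): 0 ≤ 0.19, so result = 1
((~P -> Q) -> P): 1 > 0.01, so result = 0.01
(((~P -> Q) -> P) -> Q): 0.01 ≤ 0.19, so result = 1
((((~P -> Q) -> P) -> Q) -> Q): 1 > 0.19, so result = 0.19
(((((~P -> Q) -> P) -> Q) -> Q) -> Q): 0.19 ≤ 0.19, so result = 1
~Q: Gödel ¬ of 0.19 = 0 (operand ≠ 0)
((((((~P -> Q) -> P) -> Q) -> Q) -> Q) -> ~Q): 1 > 0, so result = 0
(((((((~P -> Q) -> P) -> Q) -> Q) -> Q) -> ~Q) -> Q): 0 ≤ 0.19, so result = 1
((((((((~P -> Q) -> P) -> Q) -> Q) -> Q) -> ~Q) -> Q) -> Q): 1 > 0.19, so result = 0.19
(((((((((~P -> Q) -> P) -> Q) -> Q) -> Q) -> ~Q) -> Q) -> Q) -> P): 0.19 > 0.01, so result = 0.01

0.01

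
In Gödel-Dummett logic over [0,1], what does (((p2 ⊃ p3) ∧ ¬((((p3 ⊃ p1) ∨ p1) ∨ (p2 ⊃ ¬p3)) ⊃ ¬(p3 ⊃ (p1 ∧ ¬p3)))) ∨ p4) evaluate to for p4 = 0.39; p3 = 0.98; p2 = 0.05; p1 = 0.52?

0.39

(p2 ⊃ p3): 0.05 ≤ 0.98, so result = 1
(p3 ⊃ p1): 0.98 > 0.52, so result = 0.52
((p3 ⊃ p1) ∨ p1) = max(0.52, 0.52) = 0.52
¬p3: Gödel ¬ of 0.98 = 0 (operand ≠ 0)
(p2 ⊃ ¬p3): 0.05 > 0, so result = 0
(((p3 ⊃ p1) ∨ p1) ∨ (p2 ⊃ ¬p3)) = max(0.52, 0) = 0.52
¬p3: Gödel ¬ of 0.98 = 0 (operand ≠ 0)
(p1 ∧ ¬p3) = min(0.52, 0) = 0
(p3 ⊃ (p1 ∧ ¬p3)): 0.98 > 0, so result = 0
¬(p3 ⊃ (p1 ∧ ¬p3)): Gödel ¬ of 0 = 1 (operand is 0)
((((p3 ⊃ p1) ∨ p1) ∨ (p2 ⊃ ¬p3)) ⊃ ¬(p3 ⊃ (p1 ∧ ¬p3))): 0.52 ≤ 1, so result = 1
¬((((p3 ⊃ p1) ∨ p1) ∨ (p2 ⊃ ¬p3)) ⊃ ¬(p3 ⊃ (p1 ∧ ¬p3))): Gödel ¬ of 1 = 0 (operand ≠ 0)
((p2 ⊃ p3) ∧ ¬((((p3 ⊃ p1) ∨ p1) ∨ (p2 ⊃ ¬p3)) ⊃ ¬(p3 ⊃ (p1 ∧ ¬p3)))) = min(1, 0) = 0
(((p2 ⊃ p3) ∧ ¬((((p3 ⊃ p1) ∨ p1) ∨ (p2 ⊃ ¬p3)) ⊃ ¬(p3 ⊃ (p1 ∧ ¬p3)))) ∨ p4) = max(0, 0.39) = 0.39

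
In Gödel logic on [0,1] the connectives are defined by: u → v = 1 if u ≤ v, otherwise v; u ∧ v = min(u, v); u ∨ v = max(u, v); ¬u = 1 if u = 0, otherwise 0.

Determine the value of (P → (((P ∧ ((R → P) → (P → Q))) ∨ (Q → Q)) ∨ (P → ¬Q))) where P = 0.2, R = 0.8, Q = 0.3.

(R → P): 0.8 > 0.2, so result = 0.2
(P → Q): 0.2 ≤ 0.3, so result = 1
((R → P) → (P → Q)): 0.2 ≤ 1, so result = 1
(P ∧ ((R → P) → (P → Q))) = min(0.2, 1) = 0.2
(Q → Q): 0.3 ≤ 0.3, so result = 1
((P ∧ ((R → P) → (P → Q))) ∨ (Q → Q)) = max(0.2, 1) = 1
¬Q: Gödel ¬ of 0.3 = 0 (operand ≠ 0)
(P → ¬Q): 0.2 > 0, so result = 0
(((P ∧ ((R → P) → (P → Q))) ∨ (Q → Q)) ∨ (P → ¬Q)) = max(1, 0) = 1
(P → (((P ∧ ((R → P) → (P → Q))) ∨ (Q → Q)) ∨ (P → ¬Q))): 0.2 ≤ 1, so result = 1

1.00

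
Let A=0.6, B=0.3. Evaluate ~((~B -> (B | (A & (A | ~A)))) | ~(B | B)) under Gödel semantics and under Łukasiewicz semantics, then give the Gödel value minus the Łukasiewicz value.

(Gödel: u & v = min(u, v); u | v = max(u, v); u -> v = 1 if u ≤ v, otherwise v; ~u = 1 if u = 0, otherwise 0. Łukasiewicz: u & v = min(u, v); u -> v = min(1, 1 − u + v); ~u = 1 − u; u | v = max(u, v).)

-0.10

Gödel evaluation:
  ~B: Gödel ¬ of 0.3 = 0 (operand ≠ 0)
  ~A: Gödel ¬ of 0.6 = 0 (operand ≠ 0)
  (A | ~A) = max(0.6, 0) = 0.6
  (A & (A | ~A)) = min(0.6, 0.6) = 0.6
  (B | (A & (A | ~A))) = max(0.3, 0.6) = 0.6
  (~B -> (B | (A & (A | ~A)))): 0 ≤ 0.6, so result = 1
  (B | B) = max(0.3, 0.3) = 0.3
  ~(B | B): Gödel ¬ of 0.3 = 0 (operand ≠ 0)
  ((~B -> (B | (A & (A | ~A)))) | ~(B | B)) = max(1, 0) = 1
  ~((~B -> (B | (A & (A | ~A)))) | ~(B | B)): Gödel ¬ of 1 = 0 (operand ≠ 0)
  Gödel value = 0
Łukasiewicz evaluation:
  ~B: Łukasiewicz ¬ gives 1 − 0.3 = 0.7
  ~A: Łukasiewicz ¬ gives 1 − 0.6 = 0.4
  (A | ~A) = max(0.6, 0.4) = 0.6
  (A & (A | ~A)) = min(0.6, 0.6) = 0.6
  (B | (A & (A | ~A))) = max(0.3, 0.6) = 0.6
  (~B -> (B | (A & (A | ~A)))): min(1, 1 − 0.7 + 0.6) = 0.9
  (B | B) = max(0.3, 0.3) = 0.3
  ~(B | B): Łukasiewicz ¬ gives 1 − 0.3 = 0.7
  ((~B -> (B | (A & (A | ~A)))) | ~(B | B)) = max(0.9, 0.7) = 0.9
  ~((~B -> (B | (A & (A | ~A)))) | ~(B | B)): Łukasiewicz ¬ gives 1 − 0.9 = 0.1
  Łukasiewicz value = 0.1
Difference: 0 − 0.1 = -0.10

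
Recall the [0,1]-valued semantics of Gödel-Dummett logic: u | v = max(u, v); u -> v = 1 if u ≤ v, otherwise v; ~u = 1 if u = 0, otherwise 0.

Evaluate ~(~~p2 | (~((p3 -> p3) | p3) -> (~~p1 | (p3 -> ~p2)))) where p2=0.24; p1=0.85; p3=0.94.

0.00

~p2: Gödel ¬ of 0.24 = 0 (operand ≠ 0)
~~p2: Gödel ¬ of 0 = 1 (operand is 0)
(p3 -> p3): 0.94 ≤ 0.94, so result = 1
((p3 -> p3) | p3) = max(1, 0.94) = 1
~((p3 -> p3) | p3): Gödel ¬ of 1 = 0 (operand ≠ 0)
~p1: Gödel ¬ of 0.85 = 0 (operand ≠ 0)
~~p1: Gödel ¬ of 0 = 1 (operand is 0)
~p2: Gödel ¬ of 0.24 = 0 (operand ≠ 0)
(p3 -> ~p2): 0.94 > 0, so result = 0
(~~p1 | (p3 -> ~p2)) = max(1, 0) = 1
(~((p3 -> p3) | p3) -> (~~p1 | (p3 -> ~p2))): 0 ≤ 1, so result = 1
(~~p2 | (~((p3 -> p3) | p3) -> (~~p1 | (p3 -> ~p2)))) = max(1, 1) = 1
~(~~p2 | (~((p3 -> p3) | p3) -> (~~p1 | (p3 -> ~p2)))): Gödel ¬ of 1 = 0 (operand ≠ 0)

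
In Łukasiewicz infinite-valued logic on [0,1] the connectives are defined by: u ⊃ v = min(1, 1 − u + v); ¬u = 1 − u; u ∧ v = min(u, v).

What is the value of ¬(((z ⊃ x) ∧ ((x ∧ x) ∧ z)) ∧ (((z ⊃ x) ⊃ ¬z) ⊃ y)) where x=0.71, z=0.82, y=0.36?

0.29

(z ⊃ x): min(1, 1 − 0.82 + 0.71) = 0.89
(x ∧ x) = min(0.71, 0.71) = 0.71
((x ∧ x) ∧ z) = min(0.71, 0.82) = 0.71
((z ⊃ x) ∧ ((x ∧ x) ∧ z)) = min(0.89, 0.71) = 0.71
(z ⊃ x): min(1, 1 − 0.82 + 0.71) = 0.89
¬z: Łukasiewicz ¬ gives 1 − 0.82 = 0.18
((z ⊃ x) ⊃ ¬z): min(1, 1 − 0.89 + 0.18) = 0.29
(((z ⊃ x) ⊃ ¬z) ⊃ y): min(1, 1 − 0.29 + 0.36) = 1
(((z ⊃ x) ∧ ((x ∧ x) ∧ z)) ∧ (((z ⊃ x) ⊃ ¬z) ⊃ y)) = min(0.71, 1) = 0.71
¬(((z ⊃ x) ∧ ((x ∧ x) ∧ z)) ∧ (((z ⊃ x) ⊃ ¬z) ⊃ y)): Łukasiewicz ¬ gives 1 − 0.71 = 0.29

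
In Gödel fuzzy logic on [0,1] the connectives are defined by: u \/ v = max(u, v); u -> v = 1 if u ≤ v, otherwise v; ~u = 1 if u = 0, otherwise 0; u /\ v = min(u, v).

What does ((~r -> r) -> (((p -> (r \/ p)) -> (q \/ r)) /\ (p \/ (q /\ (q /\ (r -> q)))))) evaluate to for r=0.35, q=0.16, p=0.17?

~r: Gödel ¬ of 0.35 = 0 (operand ≠ 0)
(~r -> r): 0 ≤ 0.35, so result = 1
(r \/ p) = max(0.35, 0.17) = 0.35
(p -> (r \/ p)): 0.17 ≤ 0.35, so result = 1
(q \/ r) = max(0.16, 0.35) = 0.35
((p -> (r \/ p)) -> (q \/ r)): 1 > 0.35, so result = 0.35
(r -> q): 0.35 > 0.16, so result = 0.16
(q /\ (r -> q)) = min(0.16, 0.16) = 0.16
(q /\ (q /\ (r -> q))) = min(0.16, 0.16) = 0.16
(p \/ (q /\ (q /\ (r -> q)))) = max(0.17, 0.16) = 0.17
(((p -> (r \/ p)) -> (q \/ r)) /\ (p \/ (q /\ (q /\ (r -> q))))) = min(0.35, 0.17) = 0.17
((~r -> r) -> (((p -> (r \/ p)) -> (q \/ r)) /\ (p \/ (q /\ (q /\ (r -> q)))))): 1 > 0.17, so result = 0.17

0.17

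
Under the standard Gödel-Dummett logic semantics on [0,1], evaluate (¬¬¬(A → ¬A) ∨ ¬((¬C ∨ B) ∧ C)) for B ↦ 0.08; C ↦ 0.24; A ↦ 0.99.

¬A: Gödel ¬ of 0.99 = 0 (operand ≠ 0)
(A → ¬A): 0.99 > 0, so result = 0
¬(A → ¬A): Gödel ¬ of 0 = 1 (operand is 0)
¬¬(A → ¬A): Gödel ¬ of 1 = 0 (operand ≠ 0)
¬¬¬(A → ¬A): Gödel ¬ of 0 = 1 (operand is 0)
¬C: Gödel ¬ of 0.24 = 0 (operand ≠ 0)
(¬C ∨ B) = max(0, 0.08) = 0.08
((¬C ∨ B) ∧ C) = min(0.08, 0.24) = 0.08
¬((¬C ∨ B) ∧ C): Gödel ¬ of 0.08 = 0 (operand ≠ 0)
(¬¬¬(A → ¬A) ∨ ¬((¬C ∨ B) ∧ C)) = max(1, 0) = 1

1.00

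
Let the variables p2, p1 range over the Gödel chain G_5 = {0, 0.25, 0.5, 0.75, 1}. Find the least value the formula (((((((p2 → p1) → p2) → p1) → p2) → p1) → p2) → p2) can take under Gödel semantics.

The minimum is attained at p2 = 0.25, p1 = 0:
  (p2 → p1): 0.25 > 0, so result = 0
  ((p2 → p1) → p2): 0 ≤ 0.25, so result = 1
  (((p2 → p1) → p2) → p1): 1 > 0, so result = 0
  ((((p2 → p1) → p2) → p1) → p2): 0 ≤ 0.25, so result = 1
  (((((p2 → p1) → p2) → p1) → p2) → p1): 1 > 0, so result = 0
  ((((((p2 → p1) → p2) → p1) → p2) → p1) → p2): 0 ≤ 0.25, so result = 1
  (((((((p2 → p1) → p2) → p1) → p2) → p1) → p2) → p2): 1 > 0.25, so result = 0.25
Checking all 25 assignments confirms none give a value below 0.25.

0.25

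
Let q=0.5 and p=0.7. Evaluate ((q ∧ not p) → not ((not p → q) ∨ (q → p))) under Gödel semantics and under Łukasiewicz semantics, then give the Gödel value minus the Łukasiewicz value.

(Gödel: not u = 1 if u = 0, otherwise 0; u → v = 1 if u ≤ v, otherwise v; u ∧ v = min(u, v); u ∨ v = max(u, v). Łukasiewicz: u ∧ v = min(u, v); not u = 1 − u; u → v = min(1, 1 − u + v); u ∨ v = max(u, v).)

Gödel evaluation:
  not p: Gödel ¬ of 0.7 = 0 (operand ≠ 0)
  (q ∧ not p) = min(0.5, 0) = 0
  not p: Gödel ¬ of 0.7 = 0 (operand ≠ 0)
  (not p → q): 0 ≤ 0.5, so result = 1
  (q → p): 0.5 ≤ 0.7, so result = 1
  ((not p → q) ∨ (q → p)) = max(1, 1) = 1
  not ((not p → q) ∨ (q → p)): Gödel ¬ of 1 = 0 (operand ≠ 0)
  ((q ∧ not p) → not ((not p → q) ∨ (q → p))): 0 ≤ 0, so result = 1
  Gödel value = 1
Łukasiewicz evaluation:
  not p: Łukasiewicz ¬ gives 1 − 0.7 = 0.3
  (q ∧ not p) = min(0.5, 0.3) = 0.3
  not p: Łukasiewicz ¬ gives 1 − 0.7 = 0.3
  (not p → q): min(1, 1 − 0.3 + 0.5) = 1
  (q → p): min(1, 1 − 0.5 + 0.7) = 1
  ((not p → q) ∨ (q → p)) = max(1, 1) = 1
  not ((not p → q) ∨ (q → p)): Łukasiewicz ¬ gives 1 − 1 = 0
  ((q ∧ not p) → not ((not p → q) ∨ (q → p))): min(1, 1 − 0.3 + 0) = 0.7
  Łukasiewicz value = 0.7
Difference: 1 − 0.7 = 0.30

0.30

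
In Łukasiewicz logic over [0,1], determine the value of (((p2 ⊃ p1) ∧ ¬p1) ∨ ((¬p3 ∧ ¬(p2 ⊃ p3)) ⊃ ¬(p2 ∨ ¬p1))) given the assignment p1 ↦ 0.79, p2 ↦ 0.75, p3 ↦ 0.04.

0.54

(p2 ⊃ p1): min(1, 1 − 0.75 + 0.79) = 1
¬p1: Łukasiewicz ¬ gives 1 − 0.79 = 0.21
((p2 ⊃ p1) ∧ ¬p1) = min(1, 0.21) = 0.21
¬p3: Łukasiewicz ¬ gives 1 − 0.04 = 0.96
(p2 ⊃ p3): min(1, 1 − 0.75 + 0.04) = 0.29
¬(p2 ⊃ p3): Łukasiewicz ¬ gives 1 − 0.29 = 0.71
(¬p3 ∧ ¬(p2 ⊃ p3)) = min(0.96, 0.71) = 0.71
¬p1: Łukasiewicz ¬ gives 1 − 0.79 = 0.21
(p2 ∨ ¬p1) = max(0.75, 0.21) = 0.75
¬(p2 ∨ ¬p1): Łukasiewicz ¬ gives 1 − 0.75 = 0.25
((¬p3 ∧ ¬(p2 ⊃ p3)) ⊃ ¬(p2 ∨ ¬p1)): min(1, 1 − 0.71 + 0.25) = 0.54
(((p2 ⊃ p1) ∧ ¬p1) ∨ ((¬p3 ∧ ¬(p2 ⊃ p3)) ⊃ ¬(p2 ∨ ¬p1))) = max(0.21, 0.54) = 0.54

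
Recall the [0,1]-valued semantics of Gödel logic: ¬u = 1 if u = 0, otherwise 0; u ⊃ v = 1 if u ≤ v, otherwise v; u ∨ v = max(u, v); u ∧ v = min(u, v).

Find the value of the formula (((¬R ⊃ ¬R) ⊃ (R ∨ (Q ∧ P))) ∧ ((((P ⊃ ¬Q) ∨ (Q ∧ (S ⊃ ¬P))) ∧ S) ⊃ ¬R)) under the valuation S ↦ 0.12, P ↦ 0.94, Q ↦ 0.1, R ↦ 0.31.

0.31

¬R: Gödel ¬ of 0.31 = 0 (operand ≠ 0)
¬R: Gödel ¬ of 0.31 = 0 (operand ≠ 0)
(¬R ⊃ ¬R): 0 ≤ 0, so result = 1
(Q ∧ P) = min(0.1, 0.94) = 0.1
(R ∨ (Q ∧ P)) = max(0.31, 0.1) = 0.31
((¬R ⊃ ¬R) ⊃ (R ∨ (Q ∧ P))): 1 > 0.31, so result = 0.31
¬Q: Gödel ¬ of 0.1 = 0 (operand ≠ 0)
(P ⊃ ¬Q): 0.94 > 0, so result = 0
¬P: Gödel ¬ of 0.94 = 0 (operand ≠ 0)
(S ⊃ ¬P): 0.12 > 0, so result = 0
(Q ∧ (S ⊃ ¬P)) = min(0.1, 0) = 0
((P ⊃ ¬Q) ∨ (Q ∧ (S ⊃ ¬P))) = max(0, 0) = 0
(((P ⊃ ¬Q) ∨ (Q ∧ (S ⊃ ¬P))) ∧ S) = min(0, 0.12) = 0
¬R: Gödel ¬ of 0.31 = 0 (operand ≠ 0)
((((P ⊃ ¬Q) ∨ (Q ∧ (S ⊃ ¬P))) ∧ S) ⊃ ¬R): 0 ≤ 0, so result = 1
(((¬R ⊃ ¬R) ⊃ (R ∨ (Q ∧ P))) ∧ ((((P ⊃ ¬Q) ∨ (Q ∧ (S ⊃ ¬P))) ∧ S) ⊃ ¬R)) = min(0.31, 1) = 0.31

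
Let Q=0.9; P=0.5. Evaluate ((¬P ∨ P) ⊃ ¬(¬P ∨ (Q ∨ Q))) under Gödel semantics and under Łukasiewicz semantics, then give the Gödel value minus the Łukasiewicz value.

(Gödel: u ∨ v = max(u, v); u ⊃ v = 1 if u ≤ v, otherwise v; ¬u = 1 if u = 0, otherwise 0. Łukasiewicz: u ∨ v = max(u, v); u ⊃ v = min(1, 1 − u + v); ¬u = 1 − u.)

Gödel evaluation:
  ¬P: Gödel ¬ of 0.5 = 0 (operand ≠ 0)
  (¬P ∨ P) = max(0, 0.5) = 0.5
  ¬P: Gödel ¬ of 0.5 = 0 (operand ≠ 0)
  (Q ∨ Q) = max(0.9, 0.9) = 0.9
  (¬P ∨ (Q ∨ Q)) = max(0, 0.9) = 0.9
  ¬(¬P ∨ (Q ∨ Q)): Gödel ¬ of 0.9 = 0 (operand ≠ 0)
  ((¬P ∨ P) ⊃ ¬(¬P ∨ (Q ∨ Q))): 0.5 > 0, so result = 0
  Gödel value = 0
Łukasiewicz evaluation:
  ¬P: Łukasiewicz ¬ gives 1 − 0.5 = 0.5
  (¬P ∨ P) = max(0.5, 0.5) = 0.5
  ¬P: Łukasiewicz ¬ gives 1 − 0.5 = 0.5
  (Q ∨ Q) = max(0.9, 0.9) = 0.9
  (¬P ∨ (Q ∨ Q)) = max(0.5, 0.9) = 0.9
  ¬(¬P ∨ (Q ∨ Q)): Łukasiewicz ¬ gives 1 − 0.9 = 0.1
  ((¬P ∨ P) ⊃ ¬(¬P ∨ (Q ∨ Q))): min(1, 1 − 0.5 + 0.1) = 0.6
  Łukasiewicz value = 0.6
Difference: 0 − 0.6 = -0.60

-0.60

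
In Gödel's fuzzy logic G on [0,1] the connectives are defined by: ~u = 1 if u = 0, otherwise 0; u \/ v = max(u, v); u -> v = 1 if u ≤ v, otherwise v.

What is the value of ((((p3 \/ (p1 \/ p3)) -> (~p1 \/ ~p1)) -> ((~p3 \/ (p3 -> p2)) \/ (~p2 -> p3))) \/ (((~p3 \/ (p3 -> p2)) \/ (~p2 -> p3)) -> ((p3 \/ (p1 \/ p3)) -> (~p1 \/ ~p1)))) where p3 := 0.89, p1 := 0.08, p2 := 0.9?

1.00

(p1 \/ p3) = max(0.08, 0.89) = 0.89
(p3 \/ (p1 \/ p3)) = max(0.89, 0.89) = 0.89
~p1: Gödel ¬ of 0.08 = 0 (operand ≠ 0)
~p1: Gödel ¬ of 0.08 = 0 (operand ≠ 0)
(~p1 \/ ~p1) = max(0, 0) = 0
((p3 \/ (p1 \/ p3)) -> (~p1 \/ ~p1)): 0.89 > 0, so result = 0
~p3: Gödel ¬ of 0.89 = 0 (operand ≠ 0)
(p3 -> p2): 0.89 ≤ 0.9, so result = 1
(~p3 \/ (p3 -> p2)) = max(0, 1) = 1
~p2: Gödel ¬ of 0.9 = 0 (operand ≠ 0)
(~p2 -> p3): 0 ≤ 0.89, so result = 1
((~p3 \/ (p3 -> p2)) \/ (~p2 -> p3)) = max(1, 1) = 1
(((p3 \/ (p1 \/ p3)) -> (~p1 \/ ~p1)) -> ((~p3 \/ (p3 -> p2)) \/ (~p2 -> p3))): 0 ≤ 1, so result = 1
~p3: Gödel ¬ of 0.89 = 0 (operand ≠ 0)
(p3 -> p2): 0.89 ≤ 0.9, so result = 1
(~p3 \/ (p3 -> p2)) = max(0, 1) = 1
~p2: Gödel ¬ of 0.9 = 0 (operand ≠ 0)
(~p2 -> p3): 0 ≤ 0.89, so result = 1
((~p3 \/ (p3 -> p2)) \/ (~p2 -> p3)) = max(1, 1) = 1
(p1 \/ p3) = max(0.08, 0.89) = 0.89
(p3 \/ (p1 \/ p3)) = max(0.89, 0.89) = 0.89
~p1: Gödel ¬ of 0.08 = 0 (operand ≠ 0)
~p1: Gödel ¬ of 0.08 = 0 (operand ≠ 0)
(~p1 \/ ~p1) = max(0, 0) = 0
((p3 \/ (p1 \/ p3)) -> (~p1 \/ ~p1)): 0.89 > 0, so result = 0
(((~p3 \/ (p3 -> p2)) \/ (~p2 -> p3)) -> ((p3 \/ (p1 \/ p3)) -> (~p1 \/ ~p1))): 1 > 0, so result = 0
((((p3 \/ (p1 \/ p3)) -> (~p1 \/ ~p1)) -> ((~p3 \/ (p3 -> p2)) \/ (~p2 -> p3))) \/ (((~p3 \/ (p3 -> p2)) \/ (~p2 -> p3)) -> ((p3 \/ (p1 \/ p3)) -> (~p1 \/ ~p1)))) = max(1, 0) = 1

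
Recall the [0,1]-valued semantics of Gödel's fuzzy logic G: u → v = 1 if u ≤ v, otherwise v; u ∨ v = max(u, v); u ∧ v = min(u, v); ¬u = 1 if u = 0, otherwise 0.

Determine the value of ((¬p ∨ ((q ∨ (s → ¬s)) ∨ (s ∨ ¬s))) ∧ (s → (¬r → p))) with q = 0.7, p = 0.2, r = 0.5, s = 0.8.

¬p: Gödel ¬ of 0.2 = 0 (operand ≠ 0)
¬s: Gödel ¬ of 0.8 = 0 (operand ≠ 0)
(s → ¬s): 0.8 > 0, so result = 0
(q ∨ (s → ¬s)) = max(0.7, 0) = 0.7
¬s: Gödel ¬ of 0.8 = 0 (operand ≠ 0)
(s ∨ ¬s) = max(0.8, 0) = 0.8
((q ∨ (s → ¬s)) ∨ (s ∨ ¬s)) = max(0.7, 0.8) = 0.8
(¬p ∨ ((q ∨ (s → ¬s)) ∨ (s ∨ ¬s))) = max(0, 0.8) = 0.8
¬r: Gödel ¬ of 0.5 = 0 (operand ≠ 0)
(¬r → p): 0 ≤ 0.2, so result = 1
(s → (¬r → p)): 0.8 ≤ 1, so result = 1
((¬p ∨ ((q ∨ (s → ¬s)) ∨ (s ∨ ¬s))) ∧ (s → (¬r → p))) = min(0.8, 1) = 0.8

0.80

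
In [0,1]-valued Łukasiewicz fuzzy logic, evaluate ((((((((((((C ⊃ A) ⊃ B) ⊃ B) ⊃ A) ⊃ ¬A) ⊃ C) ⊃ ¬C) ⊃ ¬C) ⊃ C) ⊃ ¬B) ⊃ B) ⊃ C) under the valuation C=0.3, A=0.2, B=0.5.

0.70

(C ⊃ A): min(1, 1 − 0.3 + 0.2) = 0.9
((C ⊃ A) ⊃ B): min(1, 1 − 0.9 + 0.5) = 0.6
(((C ⊃ A) ⊃ B) ⊃ B): min(1, 1 − 0.6 + 0.5) = 0.9
((((C ⊃ A) ⊃ B) ⊃ B) ⊃ A): min(1, 1 − 0.9 + 0.2) = 0.3
¬A: Łukasiewicz ¬ gives 1 − 0.2 = 0.8
(((((C ⊃ A) ⊃ B) ⊃ B) ⊃ A) ⊃ ¬A): min(1, 1 − 0.3 + 0.8) = 1
((((((C ⊃ A) ⊃ B) ⊃ B) ⊃ A) ⊃ ¬A) ⊃ C): min(1, 1 − 1 + 0.3) = 0.3
¬C: Łukasiewicz ¬ gives 1 − 0.3 = 0.7
(((((((C ⊃ A) ⊃ B) ⊃ B) ⊃ A) ⊃ ¬A) ⊃ C) ⊃ ¬C): min(1, 1 − 0.3 + 0.7) = 1
¬C: Łukasiewicz ¬ gives 1 − 0.3 = 0.7
((((((((C ⊃ A) ⊃ B) ⊃ B) ⊃ A) ⊃ ¬A) ⊃ C) ⊃ ¬C) ⊃ ¬C): min(1, 1 − 1 + 0.7) = 0.7
(((((((((C ⊃ A) ⊃ B) ⊃ B) ⊃ A) ⊃ ¬A) ⊃ C) ⊃ ¬C) ⊃ ¬C) ⊃ C): min(1, 1 − 0.7 + 0.3) = 0.6
¬B: Łukasiewicz ¬ gives 1 − 0.5 = 0.5
((((((((((C ⊃ A) ⊃ B) ⊃ B) ⊃ A) ⊃ ¬A) ⊃ C) ⊃ ¬C) ⊃ ¬C) ⊃ C) ⊃ ¬B): min(1, 1 − 0.6 + 0.5) = 0.9
(((((((((((C ⊃ A) ⊃ B) ⊃ B) ⊃ A) ⊃ ¬A) ⊃ C) ⊃ ¬C) ⊃ ¬C) ⊃ C) ⊃ ¬B) ⊃ B): min(1, 1 − 0.9 + 0.5) = 0.6
((((((((((((C ⊃ A) ⊃ B) ⊃ B) ⊃ A) ⊃ ¬A) ⊃ C) ⊃ ¬C) ⊃ ¬C) ⊃ C) ⊃ ¬B) ⊃ B) ⊃ C): min(1, 1 − 0.6 + 0.3) = 0.7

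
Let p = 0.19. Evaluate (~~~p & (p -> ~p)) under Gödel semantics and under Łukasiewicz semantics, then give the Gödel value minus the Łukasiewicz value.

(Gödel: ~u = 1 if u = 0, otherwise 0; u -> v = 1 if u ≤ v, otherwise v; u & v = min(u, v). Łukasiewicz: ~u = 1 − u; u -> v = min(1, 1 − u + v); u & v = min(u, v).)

-0.81

Gödel evaluation:
  ~p: Gödel ¬ of 0.19 = 0 (operand ≠ 0)
  ~~p: Gödel ¬ of 0 = 1 (operand is 0)
  ~~~p: Gödel ¬ of 1 = 0 (operand ≠ 0)
  ~p: Gödel ¬ of 0.19 = 0 (operand ≠ 0)
  (p -> ~p): 0.19 > 0, so result = 0
  (~~~p & (p -> ~p)) = min(0, 0) = 0
  Gödel value = 0
Łukasiewicz evaluation:
  ~p: Łukasiewicz ¬ gives 1 − 0.19 = 0.81
  ~~p: Łukasiewicz ¬ gives 1 − 0.81 = 0.19
  ~~~p: Łukasiewicz ¬ gives 1 − 0.19 = 0.81
  ~p: Łukasiewicz ¬ gives 1 − 0.19 = 0.81
  (p -> ~p): min(1, 1 − 0.19 + 0.81) = 1
  (~~~p & (p -> ~p)) = min(0.81, 1) = 0.81
  Łukasiewicz value = 0.81
Difference: 0 − 0.81 = -0.81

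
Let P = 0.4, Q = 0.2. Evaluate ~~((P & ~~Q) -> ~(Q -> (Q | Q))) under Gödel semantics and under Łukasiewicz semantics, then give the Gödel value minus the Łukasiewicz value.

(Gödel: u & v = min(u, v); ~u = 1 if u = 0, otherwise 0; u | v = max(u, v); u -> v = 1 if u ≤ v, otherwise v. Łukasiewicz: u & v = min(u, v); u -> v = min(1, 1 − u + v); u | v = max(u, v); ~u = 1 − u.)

-0.80

Gödel evaluation:
  ~Q: Gödel ¬ of 0.2 = 0 (operand ≠ 0)
  ~~Q: Gödel ¬ of 0 = 1 (operand is 0)
  (P & ~~Q) = min(0.4, 1) = 0.4
  (Q | Q) = max(0.2, 0.2) = 0.2
  (Q -> (Q | Q)): 0.2 ≤ 0.2, so result = 1
  ~(Q -> (Q | Q)): Gödel ¬ of 1 = 0 (operand ≠ 0)
  ((P & ~~Q) -> ~(Q -> (Q | Q))): 0.4 > 0, so result = 0
  ~((P & ~~Q) -> ~(Q -> (Q | Q))): Gödel ¬ of 0 = 1 (operand is 0)
  ~~((P & ~~Q) -> ~(Q -> (Q | Q))): Gödel ¬ of 1 = 0 (operand ≠ 0)
  Gödel value = 0
Łukasiewicz evaluation:
  ~Q: Łukasiewicz ¬ gives 1 − 0.2 = 0.8
  ~~Q: Łukasiewicz ¬ gives 1 − 0.8 = 0.2
  (P & ~~Q) = min(0.4, 0.2) = 0.2
  (Q | Q) = max(0.2, 0.2) = 0.2
  (Q -> (Q | Q)): min(1, 1 − 0.2 + 0.2) = 1
  ~(Q -> (Q | Q)): Łukasiewicz ¬ gives 1 − 1 = 0
  ((P & ~~Q) -> ~(Q -> (Q | Q))): min(1, 1 − 0.2 + 0) = 0.8
  ~((P & ~~Q) -> ~(Q -> (Q | Q))): Łukasiewicz ¬ gives 1 − 0.8 = 0.2
  ~~((P & ~~Q) -> ~(Q -> (Q | Q))): Łukasiewicz ¬ gives 1 − 0.2 = 0.8
  Łukasiewicz value = 0.8
Difference: 0 − 0.8 = -0.80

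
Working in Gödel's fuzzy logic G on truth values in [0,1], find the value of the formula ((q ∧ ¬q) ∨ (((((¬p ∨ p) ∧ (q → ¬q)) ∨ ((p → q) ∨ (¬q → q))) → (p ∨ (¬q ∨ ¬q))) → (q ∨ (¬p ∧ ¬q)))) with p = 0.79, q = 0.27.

0.27

¬q: Gödel ¬ of 0.27 = 0 (operand ≠ 0)
(q ∧ ¬q) = min(0.27, 0) = 0
¬p: Gödel ¬ of 0.79 = 0 (operand ≠ 0)
(¬p ∨ p) = max(0, 0.79) = 0.79
¬q: Gödel ¬ of 0.27 = 0 (operand ≠ 0)
(q → ¬q): 0.27 > 0, so result = 0
((¬p ∨ p) ∧ (q → ¬q)) = min(0.79, 0) = 0
(p → q): 0.79 > 0.27, so result = 0.27
¬q: Gödel ¬ of 0.27 = 0 (operand ≠ 0)
(¬q → q): 0 ≤ 0.27, so result = 1
((p → q) ∨ (¬q → q)) = max(0.27, 1) = 1
(((¬p ∨ p) ∧ (q → ¬q)) ∨ ((p → q) ∨ (¬q → q))) = max(0, 1) = 1
¬q: Gödel ¬ of 0.27 = 0 (operand ≠ 0)
¬q: Gödel ¬ of 0.27 = 0 (operand ≠ 0)
(¬q ∨ ¬q) = max(0, 0) = 0
(p ∨ (¬q ∨ ¬q)) = max(0.79, 0) = 0.79
((((¬p ∨ p) ∧ (q → ¬q)) ∨ ((p → q) ∨ (¬q → q))) → (p ∨ (¬q ∨ ¬q))): 1 > 0.79, so result = 0.79
¬p: Gödel ¬ of 0.79 = 0 (operand ≠ 0)
¬q: Gödel ¬ of 0.27 = 0 (operand ≠ 0)
(¬p ∧ ¬q) = min(0, 0) = 0
(q ∨ (¬p ∧ ¬q)) = max(0.27, 0) = 0.27
(((((¬p ∨ p) ∧ (q → ¬q)) ∨ ((p → q) ∨ (¬q → q))) → (p ∨ (¬q ∨ ¬q))) → (q ∨ (¬p ∧ ¬q))): 0.79 > 0.27, so result = 0.27
((q ∧ ¬q) ∨ (((((¬p ∨ p) ∧ (q → ¬q)) ∨ ((p → q) ∨ (¬q → q))) → (p ∨ (¬q ∨ ¬q))) → (q ∨ (¬p ∧ ¬q)))) = max(0, 0.27) = 0.27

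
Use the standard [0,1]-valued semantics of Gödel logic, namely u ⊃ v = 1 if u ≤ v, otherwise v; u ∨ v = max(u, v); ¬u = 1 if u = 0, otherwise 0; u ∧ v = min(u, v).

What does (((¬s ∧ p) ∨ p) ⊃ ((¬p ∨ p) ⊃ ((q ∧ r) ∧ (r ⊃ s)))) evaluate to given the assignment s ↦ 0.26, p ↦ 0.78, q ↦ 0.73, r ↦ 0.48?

¬s: Gödel ¬ of 0.26 = 0 (operand ≠ 0)
(¬s ∧ p) = min(0, 0.78) = 0
((¬s ∧ p) ∨ p) = max(0, 0.78) = 0.78
¬p: Gödel ¬ of 0.78 = 0 (operand ≠ 0)
(¬p ∨ p) = max(0, 0.78) = 0.78
(q ∧ r) = min(0.73, 0.48) = 0.48
(r ⊃ s): 0.48 > 0.26, so result = 0.26
((q ∧ r) ∧ (r ⊃ s)) = min(0.48, 0.26) = 0.26
((¬p ∨ p) ⊃ ((q ∧ r) ∧ (r ⊃ s))): 0.78 > 0.26, so result = 0.26
(((¬s ∧ p) ∨ p) ⊃ ((¬p ∨ p) ⊃ ((q ∧ r) ∧ (r ⊃ s)))): 0.78 > 0.26, so result = 0.26

0.26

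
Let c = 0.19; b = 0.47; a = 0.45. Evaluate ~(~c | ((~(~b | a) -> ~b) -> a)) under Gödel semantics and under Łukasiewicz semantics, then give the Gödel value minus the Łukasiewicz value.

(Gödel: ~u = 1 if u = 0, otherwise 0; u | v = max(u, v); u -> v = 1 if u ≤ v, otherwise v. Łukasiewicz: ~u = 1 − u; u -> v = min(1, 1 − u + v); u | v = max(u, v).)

-0.19

Gödel evaluation:
  ~c: Gödel ¬ of 0.19 = 0 (operand ≠ 0)
  ~b: Gödel ¬ of 0.47 = 0 (operand ≠ 0)
  (~b | a) = max(0, 0.45) = 0.45
  ~(~b | a): Gödel ¬ of 0.45 = 0 (operand ≠ 0)
  ~b: Gödel ¬ of 0.47 = 0 (operand ≠ 0)
  (~(~b | a) -> ~b): 0 ≤ 0, so result = 1
  ((~(~b | a) -> ~b) -> a): 1 > 0.45, so result = 0.45
  (~c | ((~(~b | a) -> ~b) -> a)) = max(0, 0.45) = 0.45
  ~(~c | ((~(~b | a) -> ~b) -> a)): Gödel ¬ of 0.45 = 0 (operand ≠ 0)
  Gödel value = 0
Łukasiewicz evaluation:
  ~c: Łukasiewicz ¬ gives 1 − 0.19 = 0.81
  ~b: Łukasiewicz ¬ gives 1 − 0.47 = 0.53
  (~b | a) = max(0.53, 0.45) = 0.53
  ~(~b | a): Łukasiewicz ¬ gives 1 − 0.53 = 0.47
  ~b: Łukasiewicz ¬ gives 1 − 0.47 = 0.53
  (~(~b | a) -> ~b): min(1, 1 − 0.47 + 0.53) = 1
  ((~(~b | a) -> ~b) -> a): min(1, 1 − 1 + 0.45) = 0.45
  (~c | ((~(~b | a) -> ~b) -> a)) = max(0.81, 0.45) = 0.81
  ~(~c | ((~(~b | a) -> ~b) -> a)): Łukasiewicz ¬ gives 1 − 0.81 = 0.19
  Łukasiewicz value = 0.19
Difference: 0 − 0.19 = -0.19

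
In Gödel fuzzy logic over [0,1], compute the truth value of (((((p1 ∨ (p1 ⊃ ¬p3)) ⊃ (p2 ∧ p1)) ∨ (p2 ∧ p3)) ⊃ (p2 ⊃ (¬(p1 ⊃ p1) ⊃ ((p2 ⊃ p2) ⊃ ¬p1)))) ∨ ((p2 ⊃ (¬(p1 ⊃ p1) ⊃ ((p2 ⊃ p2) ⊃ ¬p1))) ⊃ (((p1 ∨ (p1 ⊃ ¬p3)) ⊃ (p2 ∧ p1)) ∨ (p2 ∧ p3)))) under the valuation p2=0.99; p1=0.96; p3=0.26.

1.00

¬p3: Gödel ¬ of 0.26 = 0 (operand ≠ 0)
(p1 ⊃ ¬p3): 0.96 > 0, so result = 0
(p1 ∨ (p1 ⊃ ¬p3)) = max(0.96, 0) = 0.96
(p2 ∧ p1) = min(0.99, 0.96) = 0.96
((p1 ∨ (p1 ⊃ ¬p3)) ⊃ (p2 ∧ p1)): 0.96 ≤ 0.96, so result = 1
(p2 ∧ p3) = min(0.99, 0.26) = 0.26
(((p1 ∨ (p1 ⊃ ¬p3)) ⊃ (p2 ∧ p1)) ∨ (p2 ∧ p3)) = max(1, 0.26) = 1
(p1 ⊃ p1): 0.96 ≤ 0.96, so result = 1
¬(p1 ⊃ p1): Gödel ¬ of 1 = 0 (operand ≠ 0)
(p2 ⊃ p2): 0.99 ≤ 0.99, so result = 1
¬p1: Gödel ¬ of 0.96 = 0 (operand ≠ 0)
((p2 ⊃ p2) ⊃ ¬p1): 1 > 0, so result = 0
(¬(p1 ⊃ p1) ⊃ ((p2 ⊃ p2) ⊃ ¬p1)): 0 ≤ 0, so result = 1
(p2 ⊃ (¬(p1 ⊃ p1) ⊃ ((p2 ⊃ p2) ⊃ ¬p1))): 0.99 ≤ 1, so result = 1
((((p1 ∨ (p1 ⊃ ¬p3)) ⊃ (p2 ∧ p1)) ∨ (p2 ∧ p3)) ⊃ (p2 ⊃ (¬(p1 ⊃ p1) ⊃ ((p2 ⊃ p2) ⊃ ¬p1)))): 1 ≤ 1, so result = 1
(p1 ⊃ p1): 0.96 ≤ 0.96, so result = 1
¬(p1 ⊃ p1): Gödel ¬ of 1 = 0 (operand ≠ 0)
(p2 ⊃ p2): 0.99 ≤ 0.99, so result = 1
¬p1: Gödel ¬ of 0.96 = 0 (operand ≠ 0)
((p2 ⊃ p2) ⊃ ¬p1): 1 > 0, so result = 0
(¬(p1 ⊃ p1) ⊃ ((p2 ⊃ p2) ⊃ ¬p1)): 0 ≤ 0, so result = 1
(p2 ⊃ (¬(p1 ⊃ p1) ⊃ ((p2 ⊃ p2) ⊃ ¬p1))): 0.99 ≤ 1, so result = 1
¬p3: Gödel ¬ of 0.26 = 0 (operand ≠ 0)
(p1 ⊃ ¬p3): 0.96 > 0, so result = 0
(p1 ∨ (p1 ⊃ ¬p3)) = max(0.96, 0) = 0.96
(p2 ∧ p1) = min(0.99, 0.96) = 0.96
((p1 ∨ (p1 ⊃ ¬p3)) ⊃ (p2 ∧ p1)): 0.96 ≤ 0.96, so result = 1
(p2 ∧ p3) = min(0.99, 0.26) = 0.26
(((p1 ∨ (p1 ⊃ ¬p3)) ⊃ (p2 ∧ p1)) ∨ (p2 ∧ p3)) = max(1, 0.26) = 1
((p2 ⊃ (¬(p1 ⊃ p1) ⊃ ((p2 ⊃ p2) ⊃ ¬p1))) ⊃ (((p1 ∨ (p1 ⊃ ¬p3)) ⊃ (p2 ∧ p1)) ∨ (p2 ∧ p3))): 1 ≤ 1, so result = 1
(((((p1 ∨ (p1 ⊃ ¬p3)) ⊃ (p2 ∧ p1)) ∨ (p2 ∧ p3)) ⊃ (p2 ⊃ (¬(p1 ⊃ p1) ⊃ ((p2 ⊃ p2) ⊃ ¬p1)))) ∨ ((p2 ⊃ (¬(p1 ⊃ p1) ⊃ ((p2 ⊃ p2) ⊃ ¬p1))) ⊃ (((p1 ∨ (p1 ⊃ ¬p3)) ⊃ (p2 ∧ p1)) ∨ (p2 ∧ p3)))) = max(1, 1) = 1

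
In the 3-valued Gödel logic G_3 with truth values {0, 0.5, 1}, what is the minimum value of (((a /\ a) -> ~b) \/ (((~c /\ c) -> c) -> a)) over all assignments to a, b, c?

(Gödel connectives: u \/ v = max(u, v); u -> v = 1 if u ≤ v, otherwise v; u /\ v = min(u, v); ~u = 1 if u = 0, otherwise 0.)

The minimum is attained at a = 0.5, b = 0.5, c = 0:
  (a /\ a) = min(0.5, 0.5) = 0.5
  ~b: Gödel ¬ of 0.5 = 0 (operand ≠ 0)
  ((a /\ a) -> ~b): 0.5 > 0, so result = 0
  ~c: Gödel ¬ of 0 = 1 (operand is 0)
  (~c /\ c) = min(1, 0) = 0
  ((~c /\ c) -> c): 0 ≤ 0, so result = 1
  (((~c /\ c) -> c) -> a): 1 > 0.5, so result = 0.5
  (((a /\ a) -> ~b) \/ (((~c /\ c) -> c) -> a)) = max(0, 0.5) = 0.5
Checking all 27 assignments confirms none give a value below 0.50.

0.50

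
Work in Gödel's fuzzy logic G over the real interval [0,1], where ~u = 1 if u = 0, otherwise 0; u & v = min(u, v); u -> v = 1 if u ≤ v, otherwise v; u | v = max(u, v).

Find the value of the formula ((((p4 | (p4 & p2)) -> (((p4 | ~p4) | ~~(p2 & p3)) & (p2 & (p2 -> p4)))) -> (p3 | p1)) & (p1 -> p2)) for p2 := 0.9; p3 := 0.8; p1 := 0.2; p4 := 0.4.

0.80

(p4 & p2) = min(0.4, 0.9) = 0.4
(p4 | (p4 & p2)) = max(0.4, 0.4) = 0.4
~p4: Gödel ¬ of 0.4 = 0 (operand ≠ 0)
(p4 | ~p4) = max(0.4, 0) = 0.4
(p2 & p3) = min(0.9, 0.8) = 0.8
~(p2 & p3): Gödel ¬ of 0.8 = 0 (operand ≠ 0)
~~(p2 & p3): Gödel ¬ of 0 = 1 (operand is 0)
((p4 | ~p4) | ~~(p2 & p3)) = max(0.4, 1) = 1
(p2 -> p4): 0.9 > 0.4, so result = 0.4
(p2 & (p2 -> p4)) = min(0.9, 0.4) = 0.4
(((p4 | ~p4) | ~~(p2 & p3)) & (p2 & (p2 -> p4))) = min(1, 0.4) = 0.4
((p4 | (p4 & p2)) -> (((p4 | ~p4) | ~~(p2 & p3)) & (p2 & (p2 -> p4)))): 0.4 ≤ 0.4, so result = 1
(p3 | p1) = max(0.8, 0.2) = 0.8
(((p4 | (p4 & p2)) -> (((p4 | ~p4) | ~~(p2 & p3)) & (p2 & (p2 -> p4)))) -> (p3 | p1)): 1 > 0.8, so result = 0.8
(p1 -> p2): 0.2 ≤ 0.9, so result = 1
((((p4 | (p4 & p2)) -> (((p4 | ~p4) | ~~(p2 & p3)) & (p2 & (p2 -> p4)))) -> (p3 | p1)) & (p1 -> p2)) = min(0.8, 1) = 0.8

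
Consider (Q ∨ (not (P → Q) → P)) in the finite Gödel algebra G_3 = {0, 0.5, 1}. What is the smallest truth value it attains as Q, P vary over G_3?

The minimum is attained at Q = 0, P = 0.5:
  (P → Q): 0.5 > 0, so result = 0
  not (P → Q): Gödel ¬ of 0 = 1 (operand is 0)
  (not (P → Q) → P): 1 > 0.5, so result = 0.5
  (Q ∨ (not (P → Q) → P)) = max(0, 0.5) = 0.5
Checking all 9 assignments confirms none give a value below 0.50.

0.50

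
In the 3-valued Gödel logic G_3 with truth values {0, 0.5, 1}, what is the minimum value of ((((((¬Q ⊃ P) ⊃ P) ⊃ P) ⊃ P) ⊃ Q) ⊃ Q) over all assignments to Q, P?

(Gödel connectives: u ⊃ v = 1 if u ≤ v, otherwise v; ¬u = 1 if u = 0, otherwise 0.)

0.50

The minimum is attained at Q = 0.5, P = 0:
  ¬Q: Gödel ¬ of 0.5 = 0 (operand ≠ 0)
  (¬Q ⊃ P): 0 ≤ 0, so result = 1
  ((¬Q ⊃ P) ⊃ P): 1 > 0, so result = 0
  (((¬Q ⊃ P) ⊃ P) ⊃ P): 0 ≤ 0, so result = 1
  ((((¬Q ⊃ P) ⊃ P) ⊃ P) ⊃ P): 1 > 0, so result = 0
  (((((¬Q ⊃ P) ⊃ P) ⊃ P) ⊃ P) ⊃ Q): 0 ≤ 0.5, so result = 1
  ((((((¬Q ⊃ P) ⊃ P) ⊃ P) ⊃ P) ⊃ Q) ⊃ Q): 1 > 0.5, so result = 0.5
Checking all 9 assignments confirms none give a value below 0.50.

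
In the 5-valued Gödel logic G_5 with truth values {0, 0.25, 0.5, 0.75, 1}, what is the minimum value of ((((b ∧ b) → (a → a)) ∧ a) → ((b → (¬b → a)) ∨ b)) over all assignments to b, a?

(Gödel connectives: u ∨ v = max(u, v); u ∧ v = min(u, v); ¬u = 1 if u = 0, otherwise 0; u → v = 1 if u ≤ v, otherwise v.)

1.00

Every assignment gives 1. For instance at b = 0, a = 0:
  (b ∧ b) = min(0, 0) = 0
  (a → a): 0 ≤ 0, so result = 1
  ((b ∧ b) → (a → a)): 0 ≤ 1, so result = 1
  (((b ∧ b) → (a → a)) ∧ a) = min(1, 0) = 0
  ¬b: Gödel ¬ of 0 = 1 (operand is 0)
  (¬b → a): 1 > 0, so result = 0
  (b → (¬b → a)): 0 ≤ 0, so result = 1
  ((b → (¬b → a)) ∨ b) = max(1, 0) = 1
  ((((b ∧ b) → (a → a)) ∧ a) → ((b → (¬b → a)) ∨ b)): 0 ≤ 1, so result = 1
All 25 assignments give value 1 — the formula is a G_5-tautology.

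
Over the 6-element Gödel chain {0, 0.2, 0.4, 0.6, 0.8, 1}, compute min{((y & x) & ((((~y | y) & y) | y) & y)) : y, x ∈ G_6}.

0.00

The minimum is attained at y = 0, x = 0:
  (y & x) = min(0, 0) = 0
  ~y: Gödel ¬ of 0 = 1 (operand is 0)
  (~y | y) = max(1, 0) = 1
  ((~y | y) & y) = min(1, 0) = 0
  (((~y | y) & y) | y) = max(0, 0) = 0
  ((((~y | y) & y) | y) & y) = min(0, 0) = 0
  ((y & x) & ((((~y | y) & y) | y) & y)) = min(0, 0) = 0
Checking all 36 assignments confirms none give a value below 0.00.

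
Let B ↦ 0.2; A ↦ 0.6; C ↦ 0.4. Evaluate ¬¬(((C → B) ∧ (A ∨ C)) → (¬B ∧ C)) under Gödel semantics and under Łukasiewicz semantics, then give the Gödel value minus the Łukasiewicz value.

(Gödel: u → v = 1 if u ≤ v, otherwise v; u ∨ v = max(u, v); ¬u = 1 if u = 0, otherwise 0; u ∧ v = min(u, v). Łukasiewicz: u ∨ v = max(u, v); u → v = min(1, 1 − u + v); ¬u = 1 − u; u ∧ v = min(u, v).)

Gödel evaluation:
  (C → B): 0.4 > 0.2, so result = 0.2
  (A ∨ C) = max(0.6, 0.4) = 0.6
  ((C → B) ∧ (A ∨ C)) = min(0.2, 0.6) = 0.2
  ¬B: Gödel ¬ of 0.2 = 0 (operand ≠ 0)
  (¬B ∧ C) = min(0, 0.4) = 0
  (((C → B) ∧ (A ∨ C)) → (¬B ∧ C)): 0.2 > 0, so result = 0
  ¬(((C → B) ∧ (A ∨ C)) → (¬B ∧ C)): Gödel ¬ of 0 = 1 (operand is 0)
  ¬¬(((C → B) ∧ (A ∨ C)) → (¬B ∧ C)): Gödel ¬ of 1 = 0 (operand ≠ 0)
  Gödel value = 0
Łukasiewicz evaluation:
  (C → B): min(1, 1 − 0.4 + 0.2) = 0.8
  (A ∨ C) = max(0.6, 0.4) = 0.6
  ((C → B) ∧ (A ∨ C)) = min(0.8, 0.6) = 0.6
  ¬B: Łukasiewicz ¬ gives 1 − 0.2 = 0.8
  (¬B ∧ C) = min(0.8, 0.4) = 0.4
  (((C → B) ∧ (A ∨ C)) → (¬B ∧ C)): min(1, 1 − 0.6 + 0.4) = 0.8
  ¬(((C → B) ∧ (A ∨ C)) → (¬B ∧ C)): Łukasiewicz ¬ gives 1 − 0.8 = 0.2
  ¬¬(((C → B) ∧ (A ∨ C)) → (¬B ∧ C)): Łukasiewicz ¬ gives 1 − 0.2 = 0.8
  Łukasiewicz value = 0.8
Difference: 0 − 0.8 = -0.80

-0.80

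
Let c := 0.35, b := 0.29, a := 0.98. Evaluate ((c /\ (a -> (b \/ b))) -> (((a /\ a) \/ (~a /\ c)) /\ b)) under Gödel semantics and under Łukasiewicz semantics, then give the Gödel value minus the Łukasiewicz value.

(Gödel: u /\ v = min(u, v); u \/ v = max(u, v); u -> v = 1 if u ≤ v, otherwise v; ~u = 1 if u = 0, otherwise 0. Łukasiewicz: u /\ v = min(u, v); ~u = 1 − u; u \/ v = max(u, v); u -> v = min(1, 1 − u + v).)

0.02

Gödel evaluation:
  (b \/ b) = max(0.29, 0.29) = 0.29
  (a -> (b \/ b)): 0.98 > 0.29, so result = 0.29
  (c /\ (a -> (b \/ b))) = min(0.35, 0.29) = 0.29
  (a /\ a) = min(0.98, 0.98) = 0.98
  ~a: Gödel ¬ of 0.98 = 0 (operand ≠ 0)
  (~a /\ c) = min(0, 0.35) = 0
  ((a /\ a) \/ (~a /\ c)) = max(0.98, 0) = 0.98
  (((a /\ a) \/ (~a /\ c)) /\ b) = min(0.98, 0.29) = 0.29
  ((c /\ (a -> (b \/ b))) -> (((a /\ a) \/ (~a /\ c)) /\ b)): 0.29 ≤ 0.29, so result = 1
  Gödel value = 1
Łukasiewicz evaluation:
  (b \/ b) = max(0.29, 0.29) = 0.29
  (a -> (b \/ b)): min(1, 1 − 0.98 + 0.29) = 0.31
  (c /\ (a -> (b \/ b))) = min(0.35, 0.31) = 0.31
  (a /\ a) = min(0.98, 0.98) = 0.98
  ~a: Łukasiewicz ¬ gives 1 − 0.98 = 0.02
  (~a /\ c) = min(0.02, 0.35) = 0.02
  ((a /\ a) \/ (~a /\ c)) = max(0.98, 0.02) = 0.98
  (((a /\ a) \/ (~a /\ c)) /\ b) = min(0.98, 0.29) = 0.29
  ((c /\ (a -> (b \/ b))) -> (((a /\ a) \/ (~a /\ c)) /\ b)): min(1, 1 − 0.31 + 0.29) = 0.98
  Łukasiewicz value = 0.98
Difference: 1 − 0.98 = 0.02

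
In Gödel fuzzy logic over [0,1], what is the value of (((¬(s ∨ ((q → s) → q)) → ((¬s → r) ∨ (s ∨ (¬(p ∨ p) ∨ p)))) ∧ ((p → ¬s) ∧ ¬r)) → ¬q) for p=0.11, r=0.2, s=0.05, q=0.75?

(q → s): 0.75 > 0.05, so result = 0.05
((q → s) → q): 0.05 ≤ 0.75, so result = 1
(s ∨ ((q → s) → q)) = max(0.05, 1) = 1
¬(s ∨ ((q → s) → q)): Gödel ¬ of 1 = 0 (operand ≠ 0)
¬s: Gödel ¬ of 0.05 = 0 (operand ≠ 0)
(¬s → r): 0 ≤ 0.2, so result = 1
(p ∨ p) = max(0.11, 0.11) = 0.11
¬(p ∨ p): Gödel ¬ of 0.11 = 0 (operand ≠ 0)
(¬(p ∨ p) ∨ p) = max(0, 0.11) = 0.11
(s ∨ (¬(p ∨ p) ∨ p)) = max(0.05, 0.11) = 0.11
((¬s → r) ∨ (s ∨ (¬(p ∨ p) ∨ p))) = max(1, 0.11) = 1
(¬(s ∨ ((q → s) → q)) → ((¬s → r) ∨ (s ∨ (¬(p ∨ p) ∨ p)))): 0 ≤ 1, so result = 1
¬s: Gödel ¬ of 0.05 = 0 (operand ≠ 0)
(p → ¬s): 0.11 > 0, so result = 0
¬r: Gödel ¬ of 0.2 = 0 (operand ≠ 0)
((p → ¬s) ∧ ¬r) = min(0, 0) = 0
((¬(s ∨ ((q → s) → q)) → ((¬s → r) ∨ (s ∨ (¬(p ∨ p) ∨ p)))) ∧ ((p → ¬s) ∧ ¬r)) = min(1, 0) = 0
¬q: Gödel ¬ of 0.75 = 0 (operand ≠ 0)
(((¬(s ∨ ((q → s) → q)) → ((¬s → r) ∨ (s ∨ (¬(p ∨ p) ∨ p)))) ∧ ((p → ¬s) ∧ ¬r)) → ¬q): 0 ≤ 0, so result = 1

1.00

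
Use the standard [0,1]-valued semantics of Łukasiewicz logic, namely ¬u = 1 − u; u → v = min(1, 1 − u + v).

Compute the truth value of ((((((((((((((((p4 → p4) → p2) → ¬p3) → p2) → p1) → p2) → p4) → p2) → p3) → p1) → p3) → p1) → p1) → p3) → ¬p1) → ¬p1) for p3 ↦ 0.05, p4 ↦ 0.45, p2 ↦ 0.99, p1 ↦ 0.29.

0.76

(p4 → p4): min(1, 1 − 0.45 + 0.45) = 1
((p4 → p4) → p2): min(1, 1 − 1 + 0.99) = 0.99
¬p3: Łukasiewicz ¬ gives 1 − 0.05 = 0.95
(((p4 → p4) → p2) → ¬p3): min(1, 1 − 0.99 + 0.95) = 0.96
((((p4 → p4) → p2) → ¬p3) → p2): min(1, 1 − 0.96 + 0.99) = 1
(((((p4 → p4) → p2) → ¬p3) → p2) → p1): min(1, 1 − 1 + 0.29) = 0.29
((((((p4 → p4) → p2) → ¬p3) → p2) → p1) → p2): min(1, 1 − 0.29 + 0.99) = 1
(((((((p4 → p4) → p2) → ¬p3) → p2) → p1) → p2) → p4): min(1, 1 − 1 + 0.45) = 0.45
((((((((p4 → p4) → p2) → ¬p3) → p2) → p1) → p2) → p4) → p2): min(1, 1 − 0.45 + 0.99) = 1
(((((((((p4 → p4) → p2) → ¬p3) → p2) → p1) → p2) → p4) → p2) → p3): min(1, 1 − 1 + 0.05) = 0.05
((((((((((p4 → p4) → p2) → ¬p3) → p2) → p1) → p2) → p4) → p2) → p3) → p1): min(1, 1 − 0.05 + 0.29) = 1
(((((((((((p4 → p4) → p2) → ¬p3) → p2) → p1) → p2) → p4) → p2) → p3) → p1) → p3): min(1, 1 − 1 + 0.05) = 0.05
((((((((((((p4 → p4) → p2) → ¬p3) → p2) → p1) → p2) → p4) → p2) → p3) → p1) → p3) → p1): min(1, 1 − 0.05 + 0.29) = 1
(((((((((((((p4 → p4) → p2) → ¬p3) → p2) → p1) → p2) → p4) → p2) → p3) → p1) → p3) → p1) → p1): min(1, 1 − 1 + 0.29) = 0.29
((((((((((((((p4 → p4) → p2) → ¬p3) → p2) → p1) → p2) → p4) → p2) → p3) → p1) → p3) → p1) → p1) → p3): min(1, 1 − 0.29 + 0.05) = 0.76
¬p1: Łukasiewicz ¬ gives 1 − 0.29 = 0.71
(((((((((((((((p4 → p4) → p2) → ¬p3) → p2) → p1) → p2) → p4) → p2) → p3) → p1) → p3) → p1) → p1) → p3) → ¬p1): min(1, 1 − 0.76 + 0.71) = 0.95
¬p1: Łukasiewicz ¬ gives 1 − 0.29 = 0.71
((((((((((((((((p4 → p4) → p2) → ¬p3) → p2) → p1) → p2) → p4) → p2) → p3) → p1) → p3) → p1) → p1) → p3) → ¬p1) → ¬p1): min(1, 1 − 0.95 + 0.71) = 0.76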